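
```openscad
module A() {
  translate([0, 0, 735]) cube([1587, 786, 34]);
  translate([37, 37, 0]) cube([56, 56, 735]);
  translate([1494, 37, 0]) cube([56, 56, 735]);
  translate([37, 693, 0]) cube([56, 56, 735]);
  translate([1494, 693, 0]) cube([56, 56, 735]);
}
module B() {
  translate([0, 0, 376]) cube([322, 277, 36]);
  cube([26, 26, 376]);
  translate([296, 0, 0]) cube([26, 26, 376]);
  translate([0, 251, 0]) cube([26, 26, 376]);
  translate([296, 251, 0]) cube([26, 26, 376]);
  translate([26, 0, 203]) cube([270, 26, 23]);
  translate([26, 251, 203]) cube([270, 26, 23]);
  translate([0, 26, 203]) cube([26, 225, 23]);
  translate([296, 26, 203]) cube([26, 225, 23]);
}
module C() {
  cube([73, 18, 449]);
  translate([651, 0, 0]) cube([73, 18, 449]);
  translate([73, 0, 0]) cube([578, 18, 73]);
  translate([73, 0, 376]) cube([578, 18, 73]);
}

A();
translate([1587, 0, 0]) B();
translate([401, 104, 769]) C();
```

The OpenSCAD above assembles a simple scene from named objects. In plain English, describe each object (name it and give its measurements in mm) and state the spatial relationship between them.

A is a table with a 1587×786 mm rectangular top, 34 mm thick, top surface at z = 769 mm, supported by four 56×56 mm square legs, each inset 37 mm from the nearest pair of top edges, running from the floor.

B is a four-legged stool. The seat is a 322×277×36 mm slab whose top surface is at z = 412 mm; four square legs, each 26×26 mm in cross-section, run from the floor (z = 0) to the underside of the seat, each flush with a corner of the seat. Four stretchers, 26 mm wide and 23 mm tall, connect adjacent legs with their undersides at z = 203 mm, each running between the inner faces of the legs it joins and aligned with the legs' outer faces on the other axis.

C is a rectangular picture frame lying in the x–z plane (depth along y). The opening is 578 mm wide (x) by 303 mm tall (z), surrounded by a border 73 mm wide on all four sides. The frame is 18 mm deep and is made of two full-height vertical stiles with two horizontal rails fitted between them.

The stool is against the table's +x side, with their −y faces flush. The picture frame is on top of the table.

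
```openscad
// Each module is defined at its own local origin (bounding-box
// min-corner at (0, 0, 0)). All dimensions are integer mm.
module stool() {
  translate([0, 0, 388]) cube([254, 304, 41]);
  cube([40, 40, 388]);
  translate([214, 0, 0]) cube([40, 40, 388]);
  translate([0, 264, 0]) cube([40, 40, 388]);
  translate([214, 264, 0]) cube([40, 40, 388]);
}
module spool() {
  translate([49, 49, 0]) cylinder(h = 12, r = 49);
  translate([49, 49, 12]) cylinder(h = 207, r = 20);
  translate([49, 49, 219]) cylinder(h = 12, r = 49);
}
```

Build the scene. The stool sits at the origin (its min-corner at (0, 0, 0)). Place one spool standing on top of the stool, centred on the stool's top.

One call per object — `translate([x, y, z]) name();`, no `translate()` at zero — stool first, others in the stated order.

stool();
translate([78, 103, 429]) spool();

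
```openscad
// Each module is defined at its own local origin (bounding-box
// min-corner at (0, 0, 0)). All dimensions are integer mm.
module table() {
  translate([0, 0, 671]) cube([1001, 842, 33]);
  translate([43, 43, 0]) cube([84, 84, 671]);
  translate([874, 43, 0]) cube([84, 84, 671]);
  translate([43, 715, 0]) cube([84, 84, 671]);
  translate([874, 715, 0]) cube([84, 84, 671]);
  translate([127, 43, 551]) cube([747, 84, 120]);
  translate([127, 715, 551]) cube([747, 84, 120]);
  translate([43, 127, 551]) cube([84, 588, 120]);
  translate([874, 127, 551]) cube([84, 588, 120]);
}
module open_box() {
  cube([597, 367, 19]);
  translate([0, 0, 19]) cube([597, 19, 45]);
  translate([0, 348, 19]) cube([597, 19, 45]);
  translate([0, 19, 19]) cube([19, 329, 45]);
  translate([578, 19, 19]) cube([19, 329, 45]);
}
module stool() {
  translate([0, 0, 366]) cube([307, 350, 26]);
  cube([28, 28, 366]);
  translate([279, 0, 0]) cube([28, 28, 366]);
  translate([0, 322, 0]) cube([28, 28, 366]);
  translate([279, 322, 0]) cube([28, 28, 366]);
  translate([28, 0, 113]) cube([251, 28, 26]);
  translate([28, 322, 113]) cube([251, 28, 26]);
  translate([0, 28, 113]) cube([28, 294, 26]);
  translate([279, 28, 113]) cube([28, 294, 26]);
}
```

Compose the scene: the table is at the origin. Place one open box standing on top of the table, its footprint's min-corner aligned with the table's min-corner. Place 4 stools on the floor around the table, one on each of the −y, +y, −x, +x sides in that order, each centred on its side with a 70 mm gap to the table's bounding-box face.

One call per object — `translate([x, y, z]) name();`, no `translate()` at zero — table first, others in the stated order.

table();
translate([0, 0, 704]) open_box();
translate([347, -420, 0]) stool();
translate([347, 912, 0]) stool();
translate([-377, 246, 0]) stool();
translate([1071, 246, 0]) stool();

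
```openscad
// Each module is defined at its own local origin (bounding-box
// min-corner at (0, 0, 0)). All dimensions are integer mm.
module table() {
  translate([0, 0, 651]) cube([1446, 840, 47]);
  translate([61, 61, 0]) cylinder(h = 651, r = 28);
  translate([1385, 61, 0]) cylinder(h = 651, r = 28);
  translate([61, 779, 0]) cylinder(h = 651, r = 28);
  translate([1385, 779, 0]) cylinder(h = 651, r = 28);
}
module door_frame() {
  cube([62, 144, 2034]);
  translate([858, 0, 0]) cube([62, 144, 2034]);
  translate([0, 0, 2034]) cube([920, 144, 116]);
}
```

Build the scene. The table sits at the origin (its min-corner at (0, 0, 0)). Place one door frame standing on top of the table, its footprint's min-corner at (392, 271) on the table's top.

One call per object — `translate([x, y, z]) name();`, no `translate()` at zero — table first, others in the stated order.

table();
translate([392, 271, 698]) door_frame();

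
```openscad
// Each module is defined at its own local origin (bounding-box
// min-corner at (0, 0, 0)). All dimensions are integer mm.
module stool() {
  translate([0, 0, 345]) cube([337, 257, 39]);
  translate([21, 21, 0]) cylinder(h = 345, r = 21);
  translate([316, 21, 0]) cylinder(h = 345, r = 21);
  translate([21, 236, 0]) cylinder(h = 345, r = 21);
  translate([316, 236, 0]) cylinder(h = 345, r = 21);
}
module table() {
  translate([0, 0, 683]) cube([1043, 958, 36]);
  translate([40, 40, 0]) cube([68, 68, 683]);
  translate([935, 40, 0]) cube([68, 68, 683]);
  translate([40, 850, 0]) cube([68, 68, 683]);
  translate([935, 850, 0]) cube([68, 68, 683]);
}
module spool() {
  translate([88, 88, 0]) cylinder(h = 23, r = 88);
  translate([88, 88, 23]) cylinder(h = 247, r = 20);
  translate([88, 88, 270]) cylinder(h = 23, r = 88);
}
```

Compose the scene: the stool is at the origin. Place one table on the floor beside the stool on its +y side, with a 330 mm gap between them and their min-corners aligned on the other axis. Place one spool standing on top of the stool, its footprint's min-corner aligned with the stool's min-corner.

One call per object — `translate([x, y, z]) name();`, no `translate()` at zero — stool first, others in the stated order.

stool();
translate([0, 587, 0]) table();
translate([0, 0, 384]) spool();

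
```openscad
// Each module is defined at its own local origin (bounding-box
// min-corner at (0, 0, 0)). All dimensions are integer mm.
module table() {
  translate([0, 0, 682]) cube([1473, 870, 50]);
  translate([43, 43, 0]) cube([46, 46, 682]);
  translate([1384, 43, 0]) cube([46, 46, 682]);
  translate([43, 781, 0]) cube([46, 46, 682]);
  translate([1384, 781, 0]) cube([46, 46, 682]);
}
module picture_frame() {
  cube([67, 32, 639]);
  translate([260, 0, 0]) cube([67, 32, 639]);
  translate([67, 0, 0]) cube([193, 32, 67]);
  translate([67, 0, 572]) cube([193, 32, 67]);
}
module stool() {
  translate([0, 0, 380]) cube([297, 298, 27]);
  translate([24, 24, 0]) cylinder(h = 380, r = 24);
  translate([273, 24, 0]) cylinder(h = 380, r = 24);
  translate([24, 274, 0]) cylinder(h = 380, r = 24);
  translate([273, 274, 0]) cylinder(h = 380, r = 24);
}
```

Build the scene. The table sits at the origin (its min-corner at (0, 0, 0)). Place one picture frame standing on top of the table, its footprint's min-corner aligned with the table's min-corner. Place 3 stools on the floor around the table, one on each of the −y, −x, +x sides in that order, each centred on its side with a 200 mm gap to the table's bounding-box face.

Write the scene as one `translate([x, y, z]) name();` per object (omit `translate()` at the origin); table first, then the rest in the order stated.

table();
translate([0, 0, 732]) picture_frame();
translate([588, -498, 0]) stool();
translate([-497, 286, 0]) stool();
translate([1673, 286, 0]) stool();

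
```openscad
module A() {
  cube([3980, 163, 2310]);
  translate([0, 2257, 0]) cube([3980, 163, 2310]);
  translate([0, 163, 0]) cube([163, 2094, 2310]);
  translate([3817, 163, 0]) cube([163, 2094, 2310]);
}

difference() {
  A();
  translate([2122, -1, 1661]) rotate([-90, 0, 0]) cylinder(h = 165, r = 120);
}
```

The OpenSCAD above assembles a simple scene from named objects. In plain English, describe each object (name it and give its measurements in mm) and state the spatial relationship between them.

A is a box-shaped house frame (walls only): outside footprint 3980×2420 mm, wall height 2310 mm, wall thickness 163 mm. The two y-facing walls run the full x-width; the two x-facing walls fit between the inner faces of the y-facing walls.

The house frame has a circular hole of radius 120 mm through its front wall, centred at (x = 2122, z = 1661).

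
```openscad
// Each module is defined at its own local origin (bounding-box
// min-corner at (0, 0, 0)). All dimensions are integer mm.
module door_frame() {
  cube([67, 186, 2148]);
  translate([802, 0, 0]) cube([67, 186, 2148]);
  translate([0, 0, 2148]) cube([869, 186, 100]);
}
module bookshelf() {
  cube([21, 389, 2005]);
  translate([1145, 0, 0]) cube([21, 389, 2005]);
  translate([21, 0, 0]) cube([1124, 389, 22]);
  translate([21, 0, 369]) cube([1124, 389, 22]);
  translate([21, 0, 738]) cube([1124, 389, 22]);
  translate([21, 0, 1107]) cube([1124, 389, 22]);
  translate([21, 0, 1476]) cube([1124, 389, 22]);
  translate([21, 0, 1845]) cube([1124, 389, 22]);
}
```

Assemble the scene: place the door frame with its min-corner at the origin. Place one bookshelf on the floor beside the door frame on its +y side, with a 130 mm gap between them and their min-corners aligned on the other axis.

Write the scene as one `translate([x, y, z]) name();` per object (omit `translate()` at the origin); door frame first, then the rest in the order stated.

door_frame();
translate([0, 316, 0]) bookshelf();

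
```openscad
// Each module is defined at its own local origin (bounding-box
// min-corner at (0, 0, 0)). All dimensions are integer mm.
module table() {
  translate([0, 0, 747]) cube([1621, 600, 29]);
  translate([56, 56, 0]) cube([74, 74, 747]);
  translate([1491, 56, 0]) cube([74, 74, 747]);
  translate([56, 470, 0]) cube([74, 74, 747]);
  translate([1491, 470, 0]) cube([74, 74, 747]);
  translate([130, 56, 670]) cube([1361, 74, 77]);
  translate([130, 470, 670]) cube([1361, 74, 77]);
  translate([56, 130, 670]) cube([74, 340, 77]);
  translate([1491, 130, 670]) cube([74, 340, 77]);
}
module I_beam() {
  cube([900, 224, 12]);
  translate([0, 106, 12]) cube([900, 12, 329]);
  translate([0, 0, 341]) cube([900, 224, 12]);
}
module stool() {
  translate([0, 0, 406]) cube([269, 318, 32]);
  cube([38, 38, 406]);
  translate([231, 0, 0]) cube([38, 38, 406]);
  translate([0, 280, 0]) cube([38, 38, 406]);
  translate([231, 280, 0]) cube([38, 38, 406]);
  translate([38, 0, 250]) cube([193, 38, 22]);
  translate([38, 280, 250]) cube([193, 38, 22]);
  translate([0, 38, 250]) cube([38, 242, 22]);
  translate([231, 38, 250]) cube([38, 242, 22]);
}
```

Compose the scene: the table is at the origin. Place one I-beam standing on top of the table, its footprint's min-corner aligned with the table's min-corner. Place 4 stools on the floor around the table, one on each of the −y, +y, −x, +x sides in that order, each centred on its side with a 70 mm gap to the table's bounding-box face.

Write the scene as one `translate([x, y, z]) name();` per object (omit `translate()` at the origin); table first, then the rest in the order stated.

table();
translate([0, 0, 776]) I_beam();
translate([676, -388, 0]) stool();
translate([676, 670, 0]) stool();
translate([-339, 141, 0]) stool();
translate([1691, 141, 0]) stool();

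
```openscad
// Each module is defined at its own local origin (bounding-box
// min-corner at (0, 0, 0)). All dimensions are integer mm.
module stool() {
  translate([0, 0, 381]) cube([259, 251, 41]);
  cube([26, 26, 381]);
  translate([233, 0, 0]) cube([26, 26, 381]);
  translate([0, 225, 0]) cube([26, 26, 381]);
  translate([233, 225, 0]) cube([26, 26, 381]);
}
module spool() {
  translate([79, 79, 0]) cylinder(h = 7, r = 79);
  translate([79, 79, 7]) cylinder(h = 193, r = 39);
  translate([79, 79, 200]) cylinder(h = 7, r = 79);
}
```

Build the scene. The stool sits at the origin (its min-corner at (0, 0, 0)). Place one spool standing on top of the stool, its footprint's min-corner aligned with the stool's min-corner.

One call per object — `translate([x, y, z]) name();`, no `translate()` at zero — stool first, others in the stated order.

stool();
translate([0, 0, 422]) spool();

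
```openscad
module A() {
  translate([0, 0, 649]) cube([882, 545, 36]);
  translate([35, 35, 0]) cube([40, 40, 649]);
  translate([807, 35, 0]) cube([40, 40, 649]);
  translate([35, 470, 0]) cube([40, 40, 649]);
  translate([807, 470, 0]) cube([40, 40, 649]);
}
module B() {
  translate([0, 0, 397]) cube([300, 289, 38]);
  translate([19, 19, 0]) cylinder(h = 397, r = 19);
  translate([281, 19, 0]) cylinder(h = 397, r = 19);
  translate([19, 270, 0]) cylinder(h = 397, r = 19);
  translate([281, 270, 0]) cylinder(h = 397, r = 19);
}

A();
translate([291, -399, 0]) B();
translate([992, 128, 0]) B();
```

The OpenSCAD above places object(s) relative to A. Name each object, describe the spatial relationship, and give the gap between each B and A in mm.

A is a table. B is a stool. Two stools sit around the table at the −y, +x sides. The gap between each stool and the table is 110 mm.

Each stool's nearest face is 110 mm from the table's bounding box.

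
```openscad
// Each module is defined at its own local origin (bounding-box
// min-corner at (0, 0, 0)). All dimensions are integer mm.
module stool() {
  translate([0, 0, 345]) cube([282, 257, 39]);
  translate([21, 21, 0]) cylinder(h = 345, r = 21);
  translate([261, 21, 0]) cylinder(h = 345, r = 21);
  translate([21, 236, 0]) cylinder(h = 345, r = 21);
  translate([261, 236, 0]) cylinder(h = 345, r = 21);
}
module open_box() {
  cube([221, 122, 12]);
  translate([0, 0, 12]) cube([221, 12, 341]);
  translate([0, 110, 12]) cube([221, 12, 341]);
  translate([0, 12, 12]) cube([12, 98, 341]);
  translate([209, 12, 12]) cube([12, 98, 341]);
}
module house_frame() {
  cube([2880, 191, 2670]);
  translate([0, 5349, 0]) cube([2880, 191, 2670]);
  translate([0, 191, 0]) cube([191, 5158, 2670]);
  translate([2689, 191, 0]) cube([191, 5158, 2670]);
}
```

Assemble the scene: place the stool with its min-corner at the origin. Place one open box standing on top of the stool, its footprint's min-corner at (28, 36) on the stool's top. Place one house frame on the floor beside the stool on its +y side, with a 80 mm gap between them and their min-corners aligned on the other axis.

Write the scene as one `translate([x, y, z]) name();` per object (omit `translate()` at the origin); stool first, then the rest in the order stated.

stool();
translate([28, 36, 384]) open_box();
translate([0, 337, 0]) house_frame();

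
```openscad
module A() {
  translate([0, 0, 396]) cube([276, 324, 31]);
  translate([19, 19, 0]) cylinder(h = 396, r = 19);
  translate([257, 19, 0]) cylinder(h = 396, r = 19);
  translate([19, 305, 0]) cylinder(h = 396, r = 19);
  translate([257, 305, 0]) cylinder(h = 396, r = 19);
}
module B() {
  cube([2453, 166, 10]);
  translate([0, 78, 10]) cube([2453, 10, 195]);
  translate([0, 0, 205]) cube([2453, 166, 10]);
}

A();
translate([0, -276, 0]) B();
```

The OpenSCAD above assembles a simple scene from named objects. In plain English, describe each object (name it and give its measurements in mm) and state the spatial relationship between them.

A is a simple wooden stool: a rectangular seat 276 mm (x) by 324 mm (y), 31 mm thick, top face at z = 427 mm, on four round legs, each 38 mm in diameter. The legs rest on z = 0, each leg's axis is inset half a diameter from the nearest pair of seat edges (so the leg's bounding box is flush with the corner).

B is an I-beam lying along x, 2453 mm long. Overall section height 215 mm. Two flanges 166 mm wide (y) and 10 mm thick, one on the floor and one at the top; a web 10 mm thick runs between them, centred on the flange width.

The I-beam is on the floor beside the stool on its −y side.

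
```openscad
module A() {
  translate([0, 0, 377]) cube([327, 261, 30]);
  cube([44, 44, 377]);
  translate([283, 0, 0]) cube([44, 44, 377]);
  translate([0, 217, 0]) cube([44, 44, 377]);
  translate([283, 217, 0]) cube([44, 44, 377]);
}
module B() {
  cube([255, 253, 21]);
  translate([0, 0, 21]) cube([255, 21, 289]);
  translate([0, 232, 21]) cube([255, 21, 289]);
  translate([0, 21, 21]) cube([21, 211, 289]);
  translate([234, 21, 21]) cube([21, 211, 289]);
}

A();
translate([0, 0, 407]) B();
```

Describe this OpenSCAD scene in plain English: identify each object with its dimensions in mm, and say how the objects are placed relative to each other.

A is a four-legged stool. The seat is 327×261 mm, 30 mm thick, top at z = 407 mm. It stands on four square legs, each 44×44 mm in cross-section, from z = 0 to the seat underside, each flush with a corner of the seat.

B is an open storage box with external size 255×253×310 mm and wall thickness 21 mm (the base is also 21 mm thick). The base covers the whole footprint; the four walls stand on the base, with the y-facing walls full-width and the x-facing walls fitting between their inner faces.

The open box is on top of the stool.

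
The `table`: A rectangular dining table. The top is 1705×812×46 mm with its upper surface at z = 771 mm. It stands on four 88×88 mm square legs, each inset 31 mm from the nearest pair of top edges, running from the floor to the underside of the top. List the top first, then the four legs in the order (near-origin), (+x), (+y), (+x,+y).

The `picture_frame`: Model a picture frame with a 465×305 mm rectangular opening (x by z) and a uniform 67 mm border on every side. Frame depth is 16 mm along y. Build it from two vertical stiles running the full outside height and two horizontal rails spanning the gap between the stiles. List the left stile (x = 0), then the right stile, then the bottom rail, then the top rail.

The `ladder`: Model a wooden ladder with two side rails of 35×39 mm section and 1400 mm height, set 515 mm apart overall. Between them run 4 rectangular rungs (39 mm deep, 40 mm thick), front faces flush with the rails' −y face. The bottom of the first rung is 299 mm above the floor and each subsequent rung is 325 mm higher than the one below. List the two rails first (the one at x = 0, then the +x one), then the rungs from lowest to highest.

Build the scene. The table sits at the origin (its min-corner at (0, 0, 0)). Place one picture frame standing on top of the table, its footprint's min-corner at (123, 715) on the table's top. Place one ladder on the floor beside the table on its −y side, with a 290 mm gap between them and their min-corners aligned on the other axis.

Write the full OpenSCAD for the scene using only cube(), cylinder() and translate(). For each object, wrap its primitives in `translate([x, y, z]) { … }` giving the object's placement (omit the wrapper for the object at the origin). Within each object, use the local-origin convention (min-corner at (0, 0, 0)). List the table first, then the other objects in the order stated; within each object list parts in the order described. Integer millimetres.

translate([0, 0, 725]) cube([1705, 812, 46]);
translate([31, 31, 0]) cube([88, 88, 725]);
translate([1586, 31, 0]) cube([88, 88, 725]);
translate([31, 693, 0]) cube([88, 88, 725]);
translate([1586, 693, 0]) cube([88, 88, 725]);
translate([123, 715, 771]) {
  cube([67, 16, 439]);
  translate([532, 0, 0]) cube([67, 16, 439]);
  translate([67, 0, 0]) cube([465, 16, 67]);
  translate([67, 0, 372]) cube([465, 16, 67]);
}
translate([0, -329, 0]) {
  cube([35, 39, 1400]);
  translate([480, 0, 0]) cube([35, 39, 1400]);
  translate([35, 0, 299]) cube([445, 39, 40]);
  translate([35, 0, 624]) cube([445, 39, 40]);
  translate([35, 0, 949]) cube([445, 39, 40]);
  translate([35, 0, 1274]) cube([445, 39, 40]);
}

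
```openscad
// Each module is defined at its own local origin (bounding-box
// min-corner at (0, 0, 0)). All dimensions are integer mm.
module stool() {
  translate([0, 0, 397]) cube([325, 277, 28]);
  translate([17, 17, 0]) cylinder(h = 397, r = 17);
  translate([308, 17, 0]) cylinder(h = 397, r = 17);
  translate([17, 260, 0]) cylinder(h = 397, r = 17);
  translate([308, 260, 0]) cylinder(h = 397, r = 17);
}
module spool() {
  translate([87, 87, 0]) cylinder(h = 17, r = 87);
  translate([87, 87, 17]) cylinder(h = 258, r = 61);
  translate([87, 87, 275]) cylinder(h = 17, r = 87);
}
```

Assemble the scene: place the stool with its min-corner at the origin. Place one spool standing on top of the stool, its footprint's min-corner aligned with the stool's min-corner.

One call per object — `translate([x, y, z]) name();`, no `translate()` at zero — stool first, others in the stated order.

stool();
translate([0, 0, 425]) spool();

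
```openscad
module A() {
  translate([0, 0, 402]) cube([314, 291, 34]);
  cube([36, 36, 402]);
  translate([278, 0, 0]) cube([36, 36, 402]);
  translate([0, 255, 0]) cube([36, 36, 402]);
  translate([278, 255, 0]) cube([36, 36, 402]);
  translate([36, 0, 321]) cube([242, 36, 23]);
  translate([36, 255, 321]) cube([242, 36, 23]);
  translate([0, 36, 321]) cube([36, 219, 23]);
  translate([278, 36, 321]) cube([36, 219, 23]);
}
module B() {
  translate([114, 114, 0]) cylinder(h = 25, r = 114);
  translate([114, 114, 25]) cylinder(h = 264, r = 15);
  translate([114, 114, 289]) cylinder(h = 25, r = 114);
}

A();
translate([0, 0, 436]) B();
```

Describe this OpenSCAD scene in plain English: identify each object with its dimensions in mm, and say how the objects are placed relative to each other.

A is a simple wooden stool: a rectangular seat 314 mm (x) by 291 mm (y), 34 mm thick, top face at z = 436 mm, on four square legs, each 36×36 mm in cross-section. The legs rest on z = 0, each flush with a corner of the seat. Four stretchers, 36 mm wide and 23 mm tall, connect adjacent legs with their undersides at z = 321 mm, each running between the inner faces of the legs it joins and aligned with the legs' outer faces on the other axis.

B is a spool: two coaxial disc flanges of radius 114 mm and thickness 25 mm, joined by a core cylinder of radius 15 mm and height 264 mm. The lower flange rests on z = 0 and the three cylinders share a vertical axis.

The spool is on top of the stool.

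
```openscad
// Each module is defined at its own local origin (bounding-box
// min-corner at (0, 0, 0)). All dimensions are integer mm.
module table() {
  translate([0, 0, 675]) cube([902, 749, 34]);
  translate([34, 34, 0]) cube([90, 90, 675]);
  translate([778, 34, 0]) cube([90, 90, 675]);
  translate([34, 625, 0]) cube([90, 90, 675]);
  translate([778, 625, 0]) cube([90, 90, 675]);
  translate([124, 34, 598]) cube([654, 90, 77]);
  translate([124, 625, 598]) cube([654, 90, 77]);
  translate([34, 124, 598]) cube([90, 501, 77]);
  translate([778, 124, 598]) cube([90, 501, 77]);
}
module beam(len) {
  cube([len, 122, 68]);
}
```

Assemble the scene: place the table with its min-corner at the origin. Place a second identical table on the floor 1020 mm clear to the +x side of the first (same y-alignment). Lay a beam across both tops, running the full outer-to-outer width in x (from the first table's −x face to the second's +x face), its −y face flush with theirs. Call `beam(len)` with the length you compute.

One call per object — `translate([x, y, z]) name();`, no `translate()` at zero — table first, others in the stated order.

table();
translate([1922, 0, 0]) table();
translate([0, 0, 709]) beam(2824);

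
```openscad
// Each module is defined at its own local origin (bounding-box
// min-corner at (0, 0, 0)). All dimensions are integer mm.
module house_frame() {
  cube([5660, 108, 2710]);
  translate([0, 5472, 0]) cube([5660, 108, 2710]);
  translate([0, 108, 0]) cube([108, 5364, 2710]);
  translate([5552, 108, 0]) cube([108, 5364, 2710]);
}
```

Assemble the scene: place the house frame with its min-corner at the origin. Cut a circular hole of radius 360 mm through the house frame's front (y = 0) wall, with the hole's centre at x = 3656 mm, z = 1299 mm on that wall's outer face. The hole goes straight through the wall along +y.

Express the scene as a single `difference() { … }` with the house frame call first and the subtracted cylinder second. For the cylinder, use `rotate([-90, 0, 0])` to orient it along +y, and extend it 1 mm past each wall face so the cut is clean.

difference() {
  house_frame();
  translate([3656, -1, 1299]) rotate([-90, 0, 0]) cylinder(h = 110, r = 360);
}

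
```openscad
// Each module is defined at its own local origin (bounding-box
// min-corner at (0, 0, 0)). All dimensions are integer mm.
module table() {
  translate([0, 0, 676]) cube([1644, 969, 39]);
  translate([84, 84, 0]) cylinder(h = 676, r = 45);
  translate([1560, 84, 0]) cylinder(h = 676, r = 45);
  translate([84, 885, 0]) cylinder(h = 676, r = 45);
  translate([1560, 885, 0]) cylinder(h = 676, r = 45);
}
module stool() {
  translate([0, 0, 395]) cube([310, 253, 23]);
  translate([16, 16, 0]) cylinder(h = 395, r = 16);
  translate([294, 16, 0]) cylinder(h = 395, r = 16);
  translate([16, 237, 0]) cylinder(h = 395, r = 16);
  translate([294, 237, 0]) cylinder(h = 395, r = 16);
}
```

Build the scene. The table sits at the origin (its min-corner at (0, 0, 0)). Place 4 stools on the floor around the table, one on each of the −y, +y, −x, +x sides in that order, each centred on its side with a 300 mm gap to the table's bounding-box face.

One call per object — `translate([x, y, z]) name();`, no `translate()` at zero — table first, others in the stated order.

table();
translate([667, -553, 0]) stool();
translate([667, 1269, 0]) stool();
translate([-610, 358, 0]) stool();
translate([1944, 358, 0]) stool();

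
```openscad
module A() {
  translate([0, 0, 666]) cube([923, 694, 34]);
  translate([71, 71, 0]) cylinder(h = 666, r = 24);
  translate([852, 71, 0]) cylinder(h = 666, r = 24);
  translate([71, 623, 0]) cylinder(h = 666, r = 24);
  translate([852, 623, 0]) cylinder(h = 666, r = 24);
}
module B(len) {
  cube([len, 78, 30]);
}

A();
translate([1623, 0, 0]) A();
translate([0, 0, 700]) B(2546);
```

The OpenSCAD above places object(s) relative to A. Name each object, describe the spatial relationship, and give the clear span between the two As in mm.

A is a table. B is a beam. A beam spans the tops of two tables. The clear span between the two tables is 700 mm.

Second table starts at x = 1623; first ends at x = 923; clear span = 1623 − 923 = 700 mm.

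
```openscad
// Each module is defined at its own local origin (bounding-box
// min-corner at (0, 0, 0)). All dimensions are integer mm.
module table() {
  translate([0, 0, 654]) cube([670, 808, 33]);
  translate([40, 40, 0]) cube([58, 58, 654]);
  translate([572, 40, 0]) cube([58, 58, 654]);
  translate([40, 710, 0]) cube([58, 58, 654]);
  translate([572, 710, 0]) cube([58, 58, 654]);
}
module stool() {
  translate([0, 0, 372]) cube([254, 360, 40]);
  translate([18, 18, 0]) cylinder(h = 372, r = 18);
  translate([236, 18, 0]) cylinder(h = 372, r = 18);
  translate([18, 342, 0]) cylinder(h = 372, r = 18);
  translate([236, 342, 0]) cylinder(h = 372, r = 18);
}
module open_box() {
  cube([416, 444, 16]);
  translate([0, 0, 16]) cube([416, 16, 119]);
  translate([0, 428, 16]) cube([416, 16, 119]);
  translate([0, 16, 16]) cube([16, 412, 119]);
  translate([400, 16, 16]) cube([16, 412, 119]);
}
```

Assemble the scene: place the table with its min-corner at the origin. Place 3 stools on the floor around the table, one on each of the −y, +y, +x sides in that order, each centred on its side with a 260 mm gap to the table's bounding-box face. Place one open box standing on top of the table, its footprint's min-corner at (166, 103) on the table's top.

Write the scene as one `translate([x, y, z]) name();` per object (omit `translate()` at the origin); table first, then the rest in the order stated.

table();
translate([208, -620, 0]) stool();
translate([208, 1068, 0]) stool();
translate([930, 224, 0]) stool();
translate([166, 103, 687]) open_box();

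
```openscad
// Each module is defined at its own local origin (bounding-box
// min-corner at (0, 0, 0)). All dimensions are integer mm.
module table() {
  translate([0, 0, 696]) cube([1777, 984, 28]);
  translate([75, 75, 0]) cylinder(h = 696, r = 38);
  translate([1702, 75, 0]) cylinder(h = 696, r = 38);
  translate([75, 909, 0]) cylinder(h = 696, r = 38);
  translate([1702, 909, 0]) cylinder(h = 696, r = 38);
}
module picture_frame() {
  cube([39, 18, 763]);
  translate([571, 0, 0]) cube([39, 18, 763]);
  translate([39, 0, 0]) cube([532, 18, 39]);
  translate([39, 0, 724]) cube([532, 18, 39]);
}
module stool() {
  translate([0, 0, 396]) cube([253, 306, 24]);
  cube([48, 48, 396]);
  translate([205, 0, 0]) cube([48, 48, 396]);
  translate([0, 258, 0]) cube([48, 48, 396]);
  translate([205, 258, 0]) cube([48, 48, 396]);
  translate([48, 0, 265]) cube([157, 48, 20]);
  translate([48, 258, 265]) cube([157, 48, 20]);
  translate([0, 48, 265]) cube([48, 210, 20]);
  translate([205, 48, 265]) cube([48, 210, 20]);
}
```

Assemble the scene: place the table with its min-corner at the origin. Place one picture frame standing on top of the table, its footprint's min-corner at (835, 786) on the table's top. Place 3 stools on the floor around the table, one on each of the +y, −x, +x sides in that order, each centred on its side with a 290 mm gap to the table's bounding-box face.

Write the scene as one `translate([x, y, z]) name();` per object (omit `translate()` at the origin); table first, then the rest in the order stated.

table();
translate([835, 786, 724]) picture_frame();
translate([762, 1274, 0]) stool();
translate([-543, 339, 0]) stool();
translate([2067, 339, 0]) stool();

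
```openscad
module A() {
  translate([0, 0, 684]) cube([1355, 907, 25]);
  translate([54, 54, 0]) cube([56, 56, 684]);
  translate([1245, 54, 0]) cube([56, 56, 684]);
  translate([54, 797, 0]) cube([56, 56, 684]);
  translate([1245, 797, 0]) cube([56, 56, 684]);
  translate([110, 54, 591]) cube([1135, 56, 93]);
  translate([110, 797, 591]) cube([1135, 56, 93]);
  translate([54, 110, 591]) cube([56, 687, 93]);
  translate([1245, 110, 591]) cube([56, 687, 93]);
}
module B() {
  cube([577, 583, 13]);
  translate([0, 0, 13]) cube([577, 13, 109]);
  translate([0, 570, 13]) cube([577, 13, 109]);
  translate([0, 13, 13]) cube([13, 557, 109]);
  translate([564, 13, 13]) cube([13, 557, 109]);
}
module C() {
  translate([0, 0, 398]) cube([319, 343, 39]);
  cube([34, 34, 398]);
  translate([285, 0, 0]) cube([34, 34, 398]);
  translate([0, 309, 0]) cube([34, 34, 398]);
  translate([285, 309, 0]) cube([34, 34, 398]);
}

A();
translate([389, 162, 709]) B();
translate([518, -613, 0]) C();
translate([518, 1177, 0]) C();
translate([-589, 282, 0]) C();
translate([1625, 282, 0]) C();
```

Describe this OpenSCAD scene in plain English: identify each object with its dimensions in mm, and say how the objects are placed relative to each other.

A is a table with a 1355×907 mm rectangular top, 25 mm thick, top surface at z = 709 mm, supported by four 56×56 mm square legs, each inset 54 mm from the nearest pair of top edges, running from the floor. Four apron rails, 56 mm thick and 93 mm tall, run between adjacent legs with their top edges flush with the underside of the top and their outer faces flush with the legs' outer faces.

B is an open storage box with external size 577×583×122 mm and wall thickness 13 mm (the base is also 13 mm thick). The base covers the whole footprint; the four walls stand on the base, with the y-facing walls full-width and the x-facing walls fitting between their inner faces.

C is a simple wooden stool: a rectangular seat 319 mm (x) by 343 mm (y), 39 mm thick, top face at z = 437 mm, on four square legs, each 34×34 mm in cross-section. The legs rest on z = 0, each flush with a corner of the seat.

The open box is on top of the table, centred. Four stools sit around the table at the −y, +y, −x, +x sides.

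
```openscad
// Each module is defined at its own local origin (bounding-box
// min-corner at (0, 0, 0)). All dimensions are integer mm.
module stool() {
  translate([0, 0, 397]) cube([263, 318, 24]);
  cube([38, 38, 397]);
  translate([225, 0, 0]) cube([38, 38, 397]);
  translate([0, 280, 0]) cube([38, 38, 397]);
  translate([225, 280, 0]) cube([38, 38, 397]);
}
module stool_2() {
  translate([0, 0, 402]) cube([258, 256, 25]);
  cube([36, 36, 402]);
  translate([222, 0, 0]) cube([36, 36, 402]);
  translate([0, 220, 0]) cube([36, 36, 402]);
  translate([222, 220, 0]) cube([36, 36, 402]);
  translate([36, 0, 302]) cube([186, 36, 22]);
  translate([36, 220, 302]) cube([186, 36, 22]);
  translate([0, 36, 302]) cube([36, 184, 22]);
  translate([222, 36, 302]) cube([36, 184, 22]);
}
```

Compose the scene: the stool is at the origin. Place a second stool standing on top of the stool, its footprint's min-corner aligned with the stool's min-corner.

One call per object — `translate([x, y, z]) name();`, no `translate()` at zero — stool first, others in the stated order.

stool();
translate([0, 0, 421]) stool_2();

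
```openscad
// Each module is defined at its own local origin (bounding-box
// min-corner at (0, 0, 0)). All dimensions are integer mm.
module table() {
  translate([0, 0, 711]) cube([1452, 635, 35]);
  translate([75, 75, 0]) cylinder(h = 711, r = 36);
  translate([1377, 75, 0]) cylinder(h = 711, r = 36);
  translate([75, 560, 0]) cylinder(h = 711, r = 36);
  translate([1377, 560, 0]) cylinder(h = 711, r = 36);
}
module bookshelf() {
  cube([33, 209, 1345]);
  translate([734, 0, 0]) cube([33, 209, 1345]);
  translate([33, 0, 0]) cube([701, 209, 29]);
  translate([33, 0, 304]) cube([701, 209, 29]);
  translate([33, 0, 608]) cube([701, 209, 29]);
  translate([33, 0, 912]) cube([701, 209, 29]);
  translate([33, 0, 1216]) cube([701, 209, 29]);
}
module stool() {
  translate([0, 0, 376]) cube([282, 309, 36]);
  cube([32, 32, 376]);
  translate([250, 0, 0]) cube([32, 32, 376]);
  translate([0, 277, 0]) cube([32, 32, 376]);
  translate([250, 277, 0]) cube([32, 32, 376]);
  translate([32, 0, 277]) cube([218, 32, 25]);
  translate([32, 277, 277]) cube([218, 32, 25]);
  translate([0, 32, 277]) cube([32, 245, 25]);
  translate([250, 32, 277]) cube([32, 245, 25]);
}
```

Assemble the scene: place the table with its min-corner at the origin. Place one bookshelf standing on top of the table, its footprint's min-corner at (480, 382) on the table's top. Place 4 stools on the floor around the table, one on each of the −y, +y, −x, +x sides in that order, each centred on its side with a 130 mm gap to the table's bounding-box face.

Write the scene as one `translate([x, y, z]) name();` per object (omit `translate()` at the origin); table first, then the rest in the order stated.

table();
translate([480, 382, 746]) bookshelf();
translate([585, -439, 0]) stool();
translate([585, 765, 0]) stool();
translate([-412, 163, 0]) stool();
translate([1582, 163, 0]) stool();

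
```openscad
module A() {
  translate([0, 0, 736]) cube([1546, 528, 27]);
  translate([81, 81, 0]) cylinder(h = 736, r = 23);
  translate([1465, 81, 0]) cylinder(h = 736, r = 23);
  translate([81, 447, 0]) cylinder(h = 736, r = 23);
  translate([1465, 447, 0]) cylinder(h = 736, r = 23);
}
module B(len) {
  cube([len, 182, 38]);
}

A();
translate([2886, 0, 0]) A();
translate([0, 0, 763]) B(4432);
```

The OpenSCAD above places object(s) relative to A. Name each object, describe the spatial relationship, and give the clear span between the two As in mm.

Second table starts at x = 2886; first ends at x = 1546; clear span = 2886 − 1546 = 1340 mm.

A is a table. B is a beam. A beam spans the tops of two tables. The clear span between the two tables is 1340 mm.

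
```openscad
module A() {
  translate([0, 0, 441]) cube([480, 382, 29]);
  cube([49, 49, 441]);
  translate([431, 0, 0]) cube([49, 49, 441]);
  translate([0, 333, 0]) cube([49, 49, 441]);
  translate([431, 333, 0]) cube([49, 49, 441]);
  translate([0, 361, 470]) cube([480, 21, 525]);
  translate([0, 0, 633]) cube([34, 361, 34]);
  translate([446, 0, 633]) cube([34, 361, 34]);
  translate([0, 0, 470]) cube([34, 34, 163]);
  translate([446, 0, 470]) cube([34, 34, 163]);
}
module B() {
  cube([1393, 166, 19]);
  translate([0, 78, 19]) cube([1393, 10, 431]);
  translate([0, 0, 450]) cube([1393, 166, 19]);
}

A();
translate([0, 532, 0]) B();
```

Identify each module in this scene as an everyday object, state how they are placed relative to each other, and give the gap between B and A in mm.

The I-beam's nearest face is 150 mm from the chair's +y face.

A is a chair. B is an I-beam. The I-beam is on the floor beside the chair on its +y side. The gap between the I-beam and the chair is 150 mm.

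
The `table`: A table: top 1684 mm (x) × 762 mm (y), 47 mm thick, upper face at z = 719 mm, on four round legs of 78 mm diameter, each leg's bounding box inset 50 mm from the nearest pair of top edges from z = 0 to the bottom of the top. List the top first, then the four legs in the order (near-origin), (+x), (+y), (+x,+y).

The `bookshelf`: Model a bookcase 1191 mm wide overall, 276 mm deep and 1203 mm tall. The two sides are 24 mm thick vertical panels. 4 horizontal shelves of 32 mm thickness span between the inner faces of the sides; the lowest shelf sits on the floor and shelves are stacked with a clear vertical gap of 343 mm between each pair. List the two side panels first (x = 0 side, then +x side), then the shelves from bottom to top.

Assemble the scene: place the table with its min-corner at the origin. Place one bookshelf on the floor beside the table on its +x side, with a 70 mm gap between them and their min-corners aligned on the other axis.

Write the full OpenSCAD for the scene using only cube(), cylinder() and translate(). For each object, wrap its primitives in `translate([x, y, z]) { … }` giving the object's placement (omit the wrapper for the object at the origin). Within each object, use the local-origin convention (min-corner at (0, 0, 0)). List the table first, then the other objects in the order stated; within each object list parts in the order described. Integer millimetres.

translate([0, 0, 672]) cube([1684, 762, 47]);
translate([89, 89, 0]) cylinder(h = 672, r = 39);
translate([1595, 89, 0]) cylinder(h = 672, r = 39);
translate([89, 673, 0]) cylinder(h = 672, r = 39);
translate([1595, 673, 0]) cylinder(h = 672, r = 39);
translate([1754, 0, 0]) {
  cube([24, 276, 1203]);
  translate([1167, 0, 0]) cube([24, 276, 1203]);
  translate([24, 0, 0]) cube([1143, 276, 32]);
  translate([24, 0, 375]) cube([1143, 276, 32]);
  translate([24, 0, 750]) cube([1143, 276, 32]);
  translate([24, 0, 1125]) cube([1143, 276, 32]);
}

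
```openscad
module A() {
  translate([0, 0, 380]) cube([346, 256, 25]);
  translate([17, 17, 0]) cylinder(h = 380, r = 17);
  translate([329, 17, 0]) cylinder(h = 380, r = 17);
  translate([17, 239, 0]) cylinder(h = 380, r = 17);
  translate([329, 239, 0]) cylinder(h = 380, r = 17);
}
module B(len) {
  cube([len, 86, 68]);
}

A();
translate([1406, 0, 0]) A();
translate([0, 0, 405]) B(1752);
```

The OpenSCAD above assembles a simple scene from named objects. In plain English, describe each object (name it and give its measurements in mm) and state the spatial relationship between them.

A is a four-legged stool. The seat is a 346×256×25 mm slab whose top surface is at z = 405 mm; four round legs, each 34 mm in diameter, run from the floor (z = 0) to the underside of the seat, each leg's axis is inset half a diameter from the nearest pair of seat edges (so the leg's bounding box is flush with the corner).

B is a rectangular beam 1752 mm long (x), 86 mm deep (y), 68 mm thick (z).

The beam spans the tops of two stools placed 1060 mm apart, resting at z = 405 mm.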